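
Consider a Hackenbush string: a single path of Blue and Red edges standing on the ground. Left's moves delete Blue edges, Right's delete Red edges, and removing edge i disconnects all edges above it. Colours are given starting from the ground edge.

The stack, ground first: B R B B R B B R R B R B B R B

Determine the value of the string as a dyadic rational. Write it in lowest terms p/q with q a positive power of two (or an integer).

Recurse on prefixes of the 15-edge string B R B B R B B R R B R B B R B:
step 1: add B to get B; options L={ 0 } R={ · } ⇒ 1
step 2: add R to get BR; options L={ 0 } R={ 1 } ⇒ 1/2
step 3: add B to get BRB; options L={ 0,1/2 } R={ 1 } ⇒ 3/4
step 4: add B to get BRBB; options L={ 0,1/2,3/4 } R={ 1 } ⇒ 7/8
step 5: add R to get BRBBR; options L={ 0,1/2,3/4 } R={ 7/8,1 } ⇒ 13/16
step 6: add B to get BRBBRB; options L={ 0,1/2,3/4,13/16 } R={ 7/8,1 } ⇒ 27/32
step 7: add B to get BRBBRBB; options L={ 0,1/2,3/4,13/16,27/32 } R={ 7/8,1 } ⇒ 55/64
step 8: add R to get BRBBRBBR; options L={ 0,1/2,3/4,13/16,27/32 } R={ 55/64,7/8,1 } ⇒ 109/128
step 9: add R to get BRBBRBBRR; options L={ 0,1/2,3/4,13/16,27/32 } R={ 109/128,55/64,7/8,1 } ⇒ 217/256
step 10: add B to get BRBBRBBRRB; options L={ 0,1/2,3/4,13/16,27/32,217/256 } R={ 109/128,55/64,7/8,1 } ⇒ 435/512
step 11: add R to get BRBBRBBRRBR; options L={ 0,1/2,3/4,13/16,27/32,217/256 } R={ 435/512,109/128,55/64,7/8,1 } ⇒ 869/1024
step 12: add B to get BRBBRBBRRBRB; options L={ 0,1/2,3/4,13/16,27/32,217/256,869/1024 } R={ 435/512,109/128,55/64,7/8,1 } ⇒ 1739/2048
step 13: add B to get BRBBRBBRRBRBB; options L={ 0,1/2,3/4,13/16,27/32,217/256,869/1024,1739/2048 } R={ 435/512,109/128,55/64,7/8,1 } ⇒ 3479/4096
step 14: add R to get BRBBRBBRRBRBBR; options L={ 0,1/2,3/4,13/16,27/32,217/256,869/1024,1739/2048 } R={ 3479/4096,435/512,109/128,55/64,7/8,1 } ⇒ 6957/8192
step 15: add B to get BRBBRBBRRBRBBRB; options L={ 0,1/2,3/4,13/16,27/32,217/256,869/1024,1739/2048,6957/8192 } R={ 3479/4096,435/512,109/128,55/64,7/8,1 } ⇒ 13915/16384

13915/16384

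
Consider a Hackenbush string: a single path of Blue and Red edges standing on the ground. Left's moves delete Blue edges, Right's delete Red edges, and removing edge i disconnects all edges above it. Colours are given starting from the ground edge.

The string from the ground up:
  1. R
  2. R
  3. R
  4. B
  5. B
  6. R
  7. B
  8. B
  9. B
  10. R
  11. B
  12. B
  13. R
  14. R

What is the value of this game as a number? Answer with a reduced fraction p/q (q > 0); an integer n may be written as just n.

step 1: add R to get R; options L={  } R={ 0 } => -1
step 2: add R to get RR; options L={  } R={ -1 0 } => -2
step 3: add R to get RRR; options L={  } R={ -2 -1 0 } => -3
step 4: add B to get RRRB; options L={ -3 } R={ -2 -1 0 } => -5/2
step 5: add B to get RRRBB; options L={ -3 -5/2 } R={ -2 -1 0 } => -9/4
step 6: add R to get RRRBBR; options L={ -3 -5/2 } R={ -9/4 -2 -1 0 } => -19/8
step 7: add B to get RRRBBRB; options L={ -3 -5/2 -19/8 } R={ -9/4 -2 -1 0 } => -37/16
step 8: add B to get RRRBBRBB; options L={ -3 -5/2 -19/8 -37/16 } R={ -9/4 -2 -1 0 } => -73/32
step 9: add B to get RRRBBRBBB; options L={ -3 -5/2 -19/8 -37/16 -73/32 } R={ -9/4 -2 -1 0 } => -145/64
step 10: add R to get RRRBBRBBBR; options L={ -3 -5/2 -19/8 -37/16 -73/32 } R={ -145/64 -9/4 -2 -1 0 } => -291/128
step 11: add B to get RRRBBRBBBRB; options L={ -3 -5/2 -19/8 -37/16 -73/32 -291/128 } R={ -145/64 -9/4 -2 -1 0 } => -581/256
step 12: add B to get RRRBBRBBBRBB; options L={ -3 -5/2 -19/8 -37/16 -73/32 -291/128 -581/256 } R={ -145/64 -9/4 -2 -1 0 } => -1161/512
step 13: add R to get RRRBBRBBBRBBR; options L={ -3 -5/2 -19/8 -37/16 -73/32 -291/128 -581/256 } R={ -1161/512 -145/64 -9/4 -2 -1 0 } => -2323/1024
step 14: add R to get RRRBBRBBBRBBRR; options L={ -3 -5/2 -19/8 -37/16 -73/32 -291/128 -581/256 } R={ -2323/1024 -1161/512 -145/64 -9/4 -2 -1 0 } => -4647/2048

-4647/2048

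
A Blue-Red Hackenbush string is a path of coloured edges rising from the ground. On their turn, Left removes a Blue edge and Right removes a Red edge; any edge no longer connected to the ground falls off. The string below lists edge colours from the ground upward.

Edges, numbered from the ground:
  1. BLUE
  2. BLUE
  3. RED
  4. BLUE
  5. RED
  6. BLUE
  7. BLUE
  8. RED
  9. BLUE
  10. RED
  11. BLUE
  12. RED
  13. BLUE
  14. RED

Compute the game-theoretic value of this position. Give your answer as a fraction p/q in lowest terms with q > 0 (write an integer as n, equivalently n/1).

1 of 14 · B · max L 0 · min R +∞ so 1
2 of 14 · BB · max L 1 · min R +∞ so 2
3 of 14 · BBR · max L 1 · min R 2 so 3/2
4 of 14 · BBRB · max L 3/2 · min R 2 so 7/4
5 of 14 · BBRBR · max L 3/2 · min R 7/4 so 13/8
6 of 14 · BBRBRB · max L 13/8 · min R 7/4 so 27/16
7 of 14 · BBRBRBB · max L 27/16 · min R 7/4 so 55/32
8 of 14 · BBRBRBBR · max L 27/16 · min R 55/32 so 109/64
9 of 14 · BBRBRBBRB · max L 109/64 · min R 55/32 so 219/128
10 of 14 · BBRBRBBRBR · max L 109/64 · min R 219/128 so 437/256
11 of 14 · BBRBRBBRBRB · max L 437/256 · min R 219/128 so 875/512
12 of 14 · BBRBRBBRBRBR · max L 437/256 · min R 875/512 so 1749/1024
13 of 14 · BBRBRBBRBRBRB · max L 1749/1024 · min R 875/512 so 3499/2048
14 of 14 · BBRBRBBRBRBRBR · max L 1749/1024 · min R 3499/2048 so 6997/4096

6997/4096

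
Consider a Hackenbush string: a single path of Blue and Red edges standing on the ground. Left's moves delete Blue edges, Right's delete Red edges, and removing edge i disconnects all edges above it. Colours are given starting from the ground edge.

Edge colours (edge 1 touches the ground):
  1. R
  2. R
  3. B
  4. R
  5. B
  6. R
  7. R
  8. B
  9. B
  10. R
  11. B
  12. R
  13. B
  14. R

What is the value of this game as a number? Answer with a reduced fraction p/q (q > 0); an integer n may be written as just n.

-6955/4096

Recurse on prefixes of the 14-edge string R R B R B R R B B R B R B R:
1 of 14 · R · max L −∞ · min R 0 so -1
2 of 14 · RR · max L −∞ · min R -1 so -2
3 of 14 · RRB · max L -2 · min R -1 so -3/2
4 of 14 · RRBR · max L -2 · min R -3/2 so -7/4
5 of 14 · RRBRB · max L -7/4 · min R -3/2 so -13/8
6 of 14 · RRBRBR · max L -7/4 · min R -13/8 so -27/16
7 of 14 · RRBRBRR · max L -7/4 · min R -27/16 so -55/32
8 of 14 · RRBRBRRB · max L -55/32 · min R -27/16 so -109/64
9 of 14 · RRBRBRRBB · max L -109/64 · min R -27/16 so -217/128
10 of 14 · RRBRBRRBBR · max L -109/64 · min R -217/128 so -435/256
11 of 14 · RRBRBRRBBRB · max L -435/256 · min R -217/128 so -869/512
12 of 14 · RRBRBRRBBRBR · max L -435/256 · min R -869/512 so -1739/1024
13 of 14 · RRBRBRRBBRBRB · max L -1739/1024 · min R -869/512 so -3477/2048
14 of 14 · RRBRBRRBBRBRBR · max L -1739/1024 · min R -3477/2048 so -6955/4096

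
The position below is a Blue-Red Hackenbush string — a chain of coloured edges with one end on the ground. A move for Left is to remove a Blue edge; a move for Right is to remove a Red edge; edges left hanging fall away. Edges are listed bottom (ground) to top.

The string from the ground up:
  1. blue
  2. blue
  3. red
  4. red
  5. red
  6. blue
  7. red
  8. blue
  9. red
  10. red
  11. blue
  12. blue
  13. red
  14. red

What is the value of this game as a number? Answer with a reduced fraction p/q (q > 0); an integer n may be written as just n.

Build g(s[:k]) for k = 1..14, string s = blue blue red red red blue red blue red red blue blue red red.
step 1: add blue to get b; options L={ 0 } R={  } = 1
step 2: add blue to get bb; options L={ 0, 1 } R={  } = 2
step 3: add red to get bbr; options L={ 0, 1 } R={ 2 } = 3/2
step 4: add red to get bbrr; options L={ 0, 1 } R={ 3/2, 2 } = 5/4
step 5: add red to get bbrrr; options L={ 0, 1 } R={ 5/4, 3/2, 2 } = 9/8
step 6: add blue to get bbrrrb; options L={ 0, 1, 9/8 } R={ 5/4, 3/2, 2 } = 19/16
step 7: add red to get bbrrrbr; options L={ 0, 1, 9/8 } R={ 19/16, 5/4, 3/2, 2 } = 37/32
step 8: add blue to get bbrrrbrb; options L={ 0, 1, 9/8, 37/32 } R={ 19/16, 5/4, 3/2, 2 } = 75/64
step 9: add red to get bbrrrbrbr; options L={ 0, 1, 9/8, 37/32 } R={ 75/64, 19/16, 5/4, 3/2, 2 } = 149/128
step 10: add red to get bbrrrbrbrr; options L={ 0, 1, 9/8, 37/32 } R={ 149/128, 75/64, 19/16, 5/4, 3/2, 2 } = 297/256
step 11: add blue to get bbrrrbrbrrb; options L={ 0, 1, 9/8, 37/32, 297/256 } R={ 149/128, 75/64, 19/16, 5/4, 3/2, 2 } = 595/512
step 12: add blue to get bbrrrbrbrrbb; options L={ 0, 1, 9/8, 37/32, 297/256, 595/512 } R={ 149/128, 75/64, 19/16, 5/4, 3/2, 2 } = 1191/1024
step 13: add red to get bbrrrbrbrrbbr; options L={ 0, 1, 9/8, 37/32, 297/256, 595/512 } R={ 1191/1024, 149/128, 75/64, 19/16, 5/4, 3/2, 2 } = 2381/2048
step 14: add red to get bbrrrbrbrrbbrr; options L={ 0, 1, 9/8, 37/32, 297/256, 595/512 } R={ 2381/2048, 1191/1024, 149/128, 75/64, 19/16, 5/4, 3/2, 2 } = 4761/4096

4761/4096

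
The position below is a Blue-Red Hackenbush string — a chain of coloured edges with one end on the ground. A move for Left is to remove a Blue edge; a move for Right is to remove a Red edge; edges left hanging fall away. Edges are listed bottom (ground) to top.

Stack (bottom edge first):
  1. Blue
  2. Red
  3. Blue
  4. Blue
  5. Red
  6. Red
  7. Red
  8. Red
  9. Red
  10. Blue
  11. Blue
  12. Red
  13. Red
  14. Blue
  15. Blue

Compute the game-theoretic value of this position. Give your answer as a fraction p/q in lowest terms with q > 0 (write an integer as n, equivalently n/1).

12391/16384

Recurse on prefixes of the 15-edge string Blue Red Blue Blue Red Red Red Red Red Blue Blue Red Red Blue Blue:
value(B) = { 0 | · } -> 1
value(BR) = { 0 | 1 } -> 1/2
value(BRB) = { 0; 1/2 | 1 } -> 3/4
value(BRBB) = { 0; 1/2; 3/4 | 1 } -> 7/8
value(BRBBR) = { 0; 1/2; 3/4 | 7/8; 1 } -> 13/16
value(BRBBRR) = { 0; 1/2; 3/4 | 13/16; 7/8; 1 } -> 25/32
value(BRBBRRR) = { 0; 1/2; 3/4 | 25/32; 13/16; 7/8; 1 } -> 49/64
value(BRBBRRRR) = { 0; 1/2; 3/4 | 49/64; 25/32; 13/16; 7/8; 1 } -> 97/128
value(BRBBRRRRR) = { 0; 1/2; 3/4 | 97/128; 49/64; 25/32; 13/16; 7/8; 1 } -> 193/256
value(BRBBRRRRRB) = { 0; 1/2; 3/4; 193/256 | 97/128; 49/64; 25/32; 13/16; 7/8; 1 } -> 387/512
value(BRBBRRRRRBB) = { 0; 1/2; 3/4; 193/256; 387/512 | 97/128; 49/64; 25/32; 13/16; 7/8; 1 } -> 775/1024
value(BRBBRRRRRBBR) = { 0; 1/2; 3/4; 193/256; 387/512 | 775/1024; 97/128; 49/64; 25/32; 13/16; 7/8; 1 } -> 1549/2048
value(BRBBRRRRRBBRR) = { 0; 1/2; 3/4; 193/256; 387/512 | 1549/2048; 775/1024; 97/128; 49/64; 25/32; 13/16; 7/8; 1 } -> 3097/4096
value(BRBBRRRRRBBRRB) = { 0; 1/2; 3/4; 193/256; 387/512; 3097/4096 | 1549/2048; 775/1024; 97/128; 49/64; 25/32; 13/16; 7/8; 1 } -> 6195/8192
value(BRBBRRRRRBBRRBB) = { 0; 1/2; 3/4; 193/256; 387/512; 3097/4096; 6195/8192 | 1549/2048; 775/1024; 97/128; 49/64; 25/32; 13/16; 7/8; 1 } -> 12391/16384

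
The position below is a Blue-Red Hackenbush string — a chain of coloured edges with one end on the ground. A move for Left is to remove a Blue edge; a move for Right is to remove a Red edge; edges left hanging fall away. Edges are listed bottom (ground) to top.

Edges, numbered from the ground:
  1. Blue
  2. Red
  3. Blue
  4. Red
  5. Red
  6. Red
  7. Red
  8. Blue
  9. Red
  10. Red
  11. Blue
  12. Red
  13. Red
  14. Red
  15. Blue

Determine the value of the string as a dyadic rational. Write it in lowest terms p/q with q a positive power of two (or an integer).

8483/16384

value(B) = { 0 | ∅ } ⇒ 1
value(BR) = { 0 | 1 } ⇒ 1/2
value(BRB) = { 0, 1/2 | 1 } ⇒ 3/4
value(BRBR) = { 0, 1/2 | 3/4, 1 } ⇒ 5/8
value(BRBRR) = { 0, 1/2 | 5/8, 3/4, 1 } ⇒ 9/16
value(BRBRRR) = { 0, 1/2 | 9/16, 5/8, 3/4, 1 } ⇒ 17/32
value(BRBRRRR) = { 0, 1/2 | 17/32, 9/16, 5/8, 3/4, 1 } ⇒ 33/64
value(BRBRRRRB) = { 0, 1/2, 33/64 | 17/32, 9/16, 5/8, 3/4, 1 } ⇒ 67/128
value(BRBRRRRBR) = { 0, 1/2, 33/64 | 67/128, 17/32, 9/16, 5/8, 3/4, 1 } ⇒ 133/256
value(BRBRRRRBRR) = { 0, 1/2, 33/64 | 133/256, 67/128, 17/32, 9/16, 5/8, 3/4, 1 } ⇒ 265/512
value(BRBRRRRBRRB) = { 0, 1/2, 33/64, 265/512 | 133/256, 67/128, 17/32, 9/16, 5/8, 3/4, 1 } ⇒ 531/1024
value(BRBRRRRBRRBR) = { 0, 1/2, 33/64, 265/512 | 531/1024, 133/256, 67/128, 17/32, 9/16, 5/8, 3/4, 1 } ⇒ 1061/2048
value(BRBRRRRBRRBRR) = { 0, 1/2, 33/64, 265/512 | 1061/2048, 531/1024, 133/256, 67/128, 17/32, 9/16, 5/8, 3/4, 1 } ⇒ 2121/4096
value(BRBRRRRBRRBRRR) = { 0, 1/2, 33/64, 265/512 | 2121/4096, 1061/2048, 531/1024, 133/256, 67/128, 17/32, 9/16, 5/8, 3/4, 1 } ⇒ 4241/8192
value(BRBRRRRBRRBRRRB) = { 0, 1/2, 33/64, 265/512, 4241/8192 | 2121/4096, 1061/2048, 531/1024, 133/256, 67/128, 17/32, 9/16, 5/8, 3/4, 1 } ⇒ 8483/16384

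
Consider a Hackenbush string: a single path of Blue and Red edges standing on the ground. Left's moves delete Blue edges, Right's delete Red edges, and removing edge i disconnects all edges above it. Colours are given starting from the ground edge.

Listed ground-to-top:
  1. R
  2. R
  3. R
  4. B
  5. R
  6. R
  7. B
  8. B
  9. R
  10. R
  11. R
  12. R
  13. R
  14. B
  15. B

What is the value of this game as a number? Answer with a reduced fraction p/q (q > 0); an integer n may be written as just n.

-11513/4096

Build v(s[:k]) for k = 1..15, string s = R R R B R R B B R R R R R B B.
v_1 [R]  L=[(no moves)]  R=[0]  => -1
v_2 [RR]  L=[(no moves)]  R=[-1; 0]  => -2
v_3 [RRR]  L=[(no moves)]  R=[-2; -1; 0]  => -3
v_4 [RRRB]  L=[-3]  R=[-2; -1; 0]  => -5/2
v_5 [RRRBR]  L=[-3]  R=[-5/2; -2; -1; 0]  => -11/4
v_6 [RRRBRR]  L=[-3]  R=[-11/4; -5/2; -2; -1; 0]  => -23/8
v_7 [RRRBRRB]  L=[-3; -23/8]  R=[-11/4; -5/2; -2; -1; 0]  => -45/16
v_8 [RRRBRRBB]  L=[-3; -23/8; -45/16]  R=[-11/4; -5/2; -2; -1; 0]  => -89/32
v_9 [RRRBRRBBR]  L=[-3; -23/8; -45/16]  R=[-89/32; -11/4; -5/2; -2; -1; 0]  => -179/64
v_10 [RRRBRRBBRR]  L=[-3; -23/8; -45/16]  R=[-179/64; -89/32; -11/4; -5/2; -2; -1; 0]  => -359/128
v_11 [RRRBRRBBRRR]  L=[-3; -23/8; -45/16]  R=[-359/128; -179/64; -89/32; -11/4; -5/2; -2; -1; 0]  => -719/256
v_12 [RRRBRRBBRRRR]  L=[-3; -23/8; -45/16]  R=[-719/256; -359/128; -179/64; -89/32; -11/4; -5/2; -2; -1; 0]  => -1439/512
v_13 [RRRBRRBBRRRRR]  L=[-3; -23/8; -45/16]  R=[-1439/512; -719/256; -359/128; -179/64; -89/32; -11/4; -5/2; -2; -1; 0]  => -2879/1024
v_14 [RRRBRRBBRRRRRB]  L=[-3; -23/8; -45/16; -2879/1024]  R=[-1439/512; -719/256; -359/128; -179/64; -89/32; -11/4; -5/2; -2; -1; 0]  => -5757/2048
v_15 [RRRBRRBBRRRRRBB]  L=[-3; -23/8; -45/16; -2879/1024; -5757/2048]  R=[-1439/512; -719/256; -359/128; -179/64; -89/32; -11/4; -5/2; -2; -1; 0]  => -11513/4096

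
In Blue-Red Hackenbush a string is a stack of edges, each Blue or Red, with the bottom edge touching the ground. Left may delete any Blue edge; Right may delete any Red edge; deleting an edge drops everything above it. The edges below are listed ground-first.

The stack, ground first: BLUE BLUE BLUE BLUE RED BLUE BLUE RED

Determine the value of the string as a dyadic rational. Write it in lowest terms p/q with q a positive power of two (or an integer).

61/16

Prefix values for BLUE BLUE BLUE BLUE RED BLUE BLUE RED via {L|R} + simplicity:
edge 1 of 8 (BLUE): { 0 | (no moves) } -> 1
edge 2 of 8 (BLUE): { 0,1 | (no moves) } -> 2
edge 3 of 8 (BLUE): { 0,1,2 | (no moves) } -> 3
edge 4 of 8 (BLUE): { 0,1,2,3 | (no moves) } -> 4
edge 5 of 8 (RED): { 0,1,2,3 | 4 } -> 7/2
edge 6 of 8 (BLUE): { 0,1,2,3,7/2 | 4 } -> 15/4
edge 7 of 8 (BLUE): { 0,1,2,3,7/2,15/4 | 4 } -> 31/8
edge 8 of 8 (RED): { 0,1,2,3,7/2,15/4 | 31/8,4 } -> 61/16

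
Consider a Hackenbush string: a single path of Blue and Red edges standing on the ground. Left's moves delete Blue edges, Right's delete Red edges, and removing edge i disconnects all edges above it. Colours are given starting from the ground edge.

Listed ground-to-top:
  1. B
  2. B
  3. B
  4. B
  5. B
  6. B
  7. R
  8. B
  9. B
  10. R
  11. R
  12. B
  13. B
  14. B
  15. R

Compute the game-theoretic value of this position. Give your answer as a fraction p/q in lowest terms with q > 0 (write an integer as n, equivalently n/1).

2973/512

edge 1 of 15 (B): { 0 |  } — 1
edge 2 of 15 (B): { 0; 1 |  } — 2
edge 3 of 15 (B): { 0; 1; 2 |  } — 3
edge 4 of 15 (B): { 0; 1; 2; 3 |  } — 4
edge 5 of 15 (B): { 0; 1; 2; 3; 4 |  } — 5
edge 6 of 15 (B): { 0; 1; 2; 3; 4; 5 |  } — 6
edge 7 of 15 (R): { 0; 1; 2; 3; 4; 5 | 6 } — 11/2
edge 8 of 15 (B): { 0; 1; 2; 3; 4; 5; 11/2 | 6 } — 23/4
edge 9 of 15 (B): { 0; 1; 2; 3; 4; 5; 11/2; 23/4 | 6 } — 47/8
edge 10 of 15 (R): { 0; 1; 2; 3; 4; 5; 11/2; 23/4 | 47/8; 6 } — 93/16
edge 11 of 15 (R): { 0; 1; 2; 3; 4; 5; 11/2; 23/4 | 93/16; 47/8; 6 } — 185/32
edge 12 of 15 (B): { 0; 1; 2; 3; 4; 5; 11/2; 23/4; 185/32 | 93/16; 47/8; 6 } — 371/64
edge 13 of 15 (B): { 0; 1; 2; 3; 4; 5; 11/2; 23/4; 185/32; 371/64 | 93/16; 47/8; 6 } — 743/128
edge 14 of 15 (B): { 0; 1; 2; 3; 4; 5; 11/2; 23/4; 185/32; 371/64; 743/128 | 93/16; 47/8; 6 } — 1487/256
edge 15 of 15 (R): { 0; 1; 2; 3; 4; 5; 11/2; 23/4; 185/32; 371/64; 743/128 | 1487/256; 93/16; 47/8; 6 } — 2973/512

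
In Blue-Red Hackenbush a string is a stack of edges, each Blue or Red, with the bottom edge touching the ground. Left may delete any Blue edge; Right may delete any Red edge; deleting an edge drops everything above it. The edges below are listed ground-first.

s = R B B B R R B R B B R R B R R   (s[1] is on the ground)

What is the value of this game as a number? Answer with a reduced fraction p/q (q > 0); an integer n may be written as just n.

-3383/16384

edge 1 of 15 (R): { — | 0 } => -1
edge 2 of 15 (B): { -1 | 0 } => -1/2
edge 3 of 15 (B): { -1,-1/2 | 0 } => -1/4
edge 4 of 15 (B): { -1,-1/2,-1/4 | 0 } => -1/8
edge 5 of 15 (R): { -1,-1/2,-1/4 | -1/8,0 } => -3/16
edge 6 of 15 (R): { -1,-1/2,-1/4 | -3/16,-1/8,0 } => -7/32
edge 7 of 15 (B): { -1,-1/2,-1/4,-7/32 | -3/16,-1/8,0 } => -13/64
edge 8 of 15 (R): { -1,-1/2,-1/4,-7/32 | -13/64,-3/16,-1/8,0 } => -27/128
edge 9 of 15 (B): { -1,-1/2,-1/4,-7/32,-27/128 | -13/64,-3/16,-1/8,0 } => -53/256
edge 10 of 15 (B): { -1,-1/2,-1/4,-7/32,-27/128,-53/256 | -13/64,-3/16,-1/8,0 } => -105/512
edge 11 of 15 (R): { -1,-1/2,-1/4,-7/32,-27/128,-53/256 | -105/512,-13/64,-3/16,-1/8,0 } => -211/1024
edge 12 of 15 (R): { -1,-1/2,-1/4,-7/32,-27/128,-53/256 | -211/1024,-105/512,-13/64,-3/16,-1/8,0 } => -423/2048
edge 13 of 15 (B): { -1,-1/2,-1/4,-7/32,-27/128,-53/256,-423/2048 | -211/1024,-105/512,-13/64,-3/16,-1/8,0 } => -845/4096
edge 14 of 15 (R): { -1,-1/2,-1/4,-7/32,-27/128,-53/256,-423/2048 | -845/4096,-211/1024,-105/512,-13/64,-3/16,-1/8,0 } => -1691/8192
edge 15 of 15 (R): { -1,-1/2,-1/4,-7/32,-27/128,-53/256,-423/2048 | -1691/8192,-845/4096,-211/1024,-105/512,-13/64,-3/16,-1/8,0 } => -3383/16384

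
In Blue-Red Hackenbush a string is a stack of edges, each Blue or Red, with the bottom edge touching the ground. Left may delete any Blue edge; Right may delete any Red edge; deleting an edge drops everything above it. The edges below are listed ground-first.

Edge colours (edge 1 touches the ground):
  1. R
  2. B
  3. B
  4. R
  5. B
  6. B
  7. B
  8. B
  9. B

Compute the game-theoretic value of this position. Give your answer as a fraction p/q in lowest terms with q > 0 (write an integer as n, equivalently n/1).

-65/256

Recurse on prefixes of the 9-edge string R B B R B B B B B:
step 1: add R to get R; options L={ — } R={ 0 } gives -1
step 2: add B to get RB; options L={ -1 } R={ 0 } gives -1/2
step 3: add B to get RBB; options L={ -1 -1/2 } R={ 0 } gives -1/4
step 4: add R to get RBBR; options L={ -1 -1/2 } R={ -1/4 0 } gives -3/8
step 5: add B to get RBBRB; options L={ -1 -1/2 -3/8 } R={ -1/4 0 } gives -5/16
step 6: add B to get RBBRBB; options L={ -1 -1/2 -3/8 -5/16 } R={ -1/4 0 } gives -9/32
step 7: add B to get RBBRBBB; options L={ -1 -1/2 -3/8 -5/16 -9/32 } R={ -1/4 0 } gives -17/64
step 8: add B to get RBBRBBBB; options L={ -1 -1/2 -3/8 -5/16 -9/32 -17/64 } R={ -1/4 0 } gives -33/128
step 9: add B to get RBBRBBBBB; options L={ -1 -1/2 -3/8 -5/16 -9/32 -17/64 -33/128 } R={ -1/4 0 } gives -65/256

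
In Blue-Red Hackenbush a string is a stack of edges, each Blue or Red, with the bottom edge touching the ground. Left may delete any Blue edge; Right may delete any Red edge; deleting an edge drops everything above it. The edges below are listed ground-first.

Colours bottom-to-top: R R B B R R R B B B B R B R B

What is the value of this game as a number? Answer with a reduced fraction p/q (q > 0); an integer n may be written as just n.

-11797/8192

R: Left {  }, Right { 0 } → simplest -1
RR: Left {  }, Right { -1, 0 } → simplest -2
RRB: Left { -2 }, Right { -1, 0 } → simplest -3/2
RRBB: Left { -2, -3/2 }, Right { -1, 0 } → simplest -5/4
RRBBR: Left { -2, -3/2 }, Right { -5/4, -1, 0 } → simplest -11/8
RRBBRR: Left { -2, -3/2 }, Right { -11/8, -5/4, -1, 0 } → simplest -23/16
RRBBRRR: Left { -2, -3/2 }, Right { -23/16, -11/8, -5/4, -1, 0 } → simplest -47/32
RRBBRRRB: Left { -2, -3/2, -47/32 }, Right { -23/16, -11/8, -5/4, -1, 0 } → simplest -93/64
RRBBRRRBB: Left { -2, -3/2, -47/32, -93/64 }, Right { -23/16, -11/8, -5/4, -1, 0 } → simplest -185/128
RRBBRRRBBB: Left { -2, -3/2, -47/32, -93/64, -185/128 }, Right { -23/16, -11/8, -5/4, -1, 0 } → simplest -369/256
RRBBRRRBBBB: Left { -2, -3/2, -47/32, -93/64, -185/128, -369/256 }, Right { -23/16, -11/8, -5/4, -1, 0 } → simplest -737/512
RRBBRRRBBBBR: Left { -2, -3/2, -47/32, -93/64, -185/128, -369/256 }, Right { -737/512, -23/16, -11/8, -5/4, -1, 0 } → simplest -1475/1024
RRBBRRRBBBBRB: Left { -2, -3/2, -47/32, -93/64, -185/128, -369/256, -1475/1024 }, Right { -737/512, -23/16, -11/8, -5/4, -1, 0 } → simplest -2949/2048
RRBBRRRBBBBRBR: Left { -2, -3/2, -47/32, -93/64, -185/128, -369/256, -1475/1024 }, Right { -2949/2048, -737/512, -23/16, -11/8, -5/4, -1, 0 } → simplest -5899/4096
RRBBRRRBBBBRBRB: Left { -2, -3/2, -47/32, -93/64, -185/128, -369/256, -1475/1024, -5899/4096 }, Right { -2949/2048, -737/512, -23/16, -11/8, -5/4, -1, 0 } → simplest -11797/8192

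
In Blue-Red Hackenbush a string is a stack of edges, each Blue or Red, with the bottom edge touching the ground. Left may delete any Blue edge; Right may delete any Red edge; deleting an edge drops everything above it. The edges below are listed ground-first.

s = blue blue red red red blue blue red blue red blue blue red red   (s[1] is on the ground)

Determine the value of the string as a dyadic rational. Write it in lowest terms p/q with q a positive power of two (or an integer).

4953/4096

Prefix values for blue blue red red red blue blue red blue red blue blue red red via {L|R} + simplicity:
step 1: add blue to get b; options L={ 0 } R={  } so 1
step 2: add blue to get bb; options L={ 0; 1 } R={  } so 2
step 3: add red to get bbr; options L={ 0; 1 } R={ 2 } so 3/2
step 4: add red to get bbrr; options L={ 0; 1 } R={ 3/2; 2 } so 5/4
step 5: add red to get bbrrr; options L={ 0; 1 } R={ 5/4; 3/2; 2 } so 9/8
step 6: add blue to get bbrrrb; options L={ 0; 1; 9/8 } R={ 5/4; 3/2; 2 } so 19/16
step 7: add blue to get bbrrrbb; options L={ 0; 1; 9/8; 19/16 } R={ 5/4; 3/2; 2 } so 39/32
step 8: add red to get bbrrrbbr; options L={ 0; 1; 9/8; 19/16 } R={ 39/32; 5/4; 3/2; 2 } so 77/64
step 9: add blue to get bbrrrbbrb; options L={ 0; 1; 9/8; 19/16; 77/64 } R={ 39/32; 5/4; 3/2; 2 } so 155/128
step 10: add red to get bbrrrbbrbr; options L={ 0; 1; 9/8; 19/16; 77/64 } R={ 155/128; 39/32; 5/4; 3/2; 2 } so 309/256
step 11: add blue to get bbrrrbbrbrb; options L={ 0; 1; 9/8; 19/16; 77/64; 309/256 } R={ 155/128; 39/32; 5/4; 3/2; 2 } so 619/512
step 12: add blue to get bbrrrbbrbrbb; options L={ 0; 1; 9/8; 19/16; 77/64; 309/256; 619/512 } R={ 155/128; 39/32; 5/4; 3/2; 2 } so 1239/1024
step 13: add red to get bbrrrbbrbrbbr; options L={ 0; 1; 9/8; 19/16; 77/64; 309/256; 619/512 } R={ 1239/1024; 155/128; 39/32; 5/4; 3/2; 2 } so 2477/2048
step 14: add red to get bbrrrbbrbrbbrr; options L={ 0; 1; 9/8; 19/16; 77/64; 309/256; 619/512 } R={ 2477/2048; 1239/1024; 155/128; 39/32; 5/4; 3/2; 2 } so 4953/4096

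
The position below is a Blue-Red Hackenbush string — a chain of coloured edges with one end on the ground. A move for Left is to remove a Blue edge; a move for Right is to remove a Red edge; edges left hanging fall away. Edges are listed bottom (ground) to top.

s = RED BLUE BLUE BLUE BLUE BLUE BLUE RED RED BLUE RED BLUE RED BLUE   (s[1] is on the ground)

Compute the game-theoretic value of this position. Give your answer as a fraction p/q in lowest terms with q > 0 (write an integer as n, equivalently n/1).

edge 1 of 14 (RED): { none | 0 } so -1
edge 2 of 14 (BLUE): { -1 | 0 } so -1/2
edge 3 of 14 (BLUE): { -1 -1/2 | 0 } so -1/4
edge 4 of 14 (BLUE): { -1 -1/2 -1/4 | 0 } so -1/8
edge 5 of 14 (BLUE): { -1 -1/2 -1/4 -1/8 | 0 } so -1/16
edge 6 of 14 (BLUE): { -1 -1/2 -1/4 -1/8 -1/16 | 0 } so -1/32
edge 7 of 14 (BLUE): { -1 -1/2 -1/4 -1/8 -1/16 -1/32 | 0 } so -1/64
edge 8 of 14 (RED): { -1 -1/2 -1/4 -1/8 -1/16 -1/32 | -1/64 0 } so -3/128
edge 9 of 14 (RED): { -1 -1/2 -1/4 -1/8 -1/16 -1/32 | -3/128 -1/64 0 } so -7/256
edge 10 of 14 (BLUE): { -1 -1/2 -1/4 -1/8 -1/16 -1/32 -7/256 | -3/128 -1/64 0 } so -13/512
edge 11 of 14 (RED): { -1 -1/2 -1/4 -1/8 -1/16 -1/32 -7/256 | -13/512 -3/128 -1/64 0 } so -27/1024
edge 12 of 14 (BLUE): { -1 -1/2 -1/4 -1/8 -1/16 -1/32 -7/256 -27/1024 | -13/512 -3/128 -1/64 0 } so -53/2048
edge 13 of 14 (RED): { -1 -1/2 -1/4 -1/8 -1/16 -1/32 -7/256 -27/1024 | -53/2048 -13/512 -3/128 -1/64 0 } so -107/4096
edge 14 of 14 (BLUE): { -1 -1/2 -1/4 -1/8 -1/16 -1/32 -7/256 -27/1024 -107/4096 | -53/2048 -13/512 -3/128 -1/64 0 } so -213/8192

-213/8192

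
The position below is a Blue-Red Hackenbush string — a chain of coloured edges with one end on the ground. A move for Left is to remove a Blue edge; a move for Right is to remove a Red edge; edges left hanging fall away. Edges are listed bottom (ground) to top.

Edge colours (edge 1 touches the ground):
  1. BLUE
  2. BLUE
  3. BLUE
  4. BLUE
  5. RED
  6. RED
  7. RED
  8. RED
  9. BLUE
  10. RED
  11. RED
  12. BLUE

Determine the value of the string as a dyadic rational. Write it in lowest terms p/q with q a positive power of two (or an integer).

B: Left { 0 }, Right { none } gives simplest 1
BB: Left { 0 1 }, Right { none } gives simplest 2
BBB: Left { 0 1 2 }, Right { none } gives simplest 3
BBBB: Left { 0 1 2 3 }, Right { none } gives simplest 4
BBBBR: Left { 0 1 2 3 }, Right { 4 } gives simplest 7/2
BBBBRR: Left { 0 1 2 3 }, Right { 7/2 4 } gives simplest 13/4
BBBBRRR: Left { 0 1 2 3 }, Right { 13/4 7/2 4 } gives simplest 25/8
BBBBRRRR: Left { 0 1 2 3 }, Right { 25/8 13/4 7/2 4 } gives simplest 49/16
BBBBRRRRB: Left { 0 1 2 3 49/16 }, Right { 25/8 13/4 7/2 4 } gives simplest 99/32
BBBBRRRRBR: Left { 0 1 2 3 49/16 }, Right { 99/32 25/8 13/4 7/2 4 } gives simplest 197/64
BBBBRRRRBRR: Left { 0 1 2 3 49/16 }, Right { 197/64 99/32 25/8 13/4 7/2 4 } gives simplest 393/128
BBBBRRRRBRRB: Left { 0 1 2 3 49/16 393/128 }, Right { 197/64 99/32 25/8 13/4 7/2 4 } gives simplest 787/256

787/256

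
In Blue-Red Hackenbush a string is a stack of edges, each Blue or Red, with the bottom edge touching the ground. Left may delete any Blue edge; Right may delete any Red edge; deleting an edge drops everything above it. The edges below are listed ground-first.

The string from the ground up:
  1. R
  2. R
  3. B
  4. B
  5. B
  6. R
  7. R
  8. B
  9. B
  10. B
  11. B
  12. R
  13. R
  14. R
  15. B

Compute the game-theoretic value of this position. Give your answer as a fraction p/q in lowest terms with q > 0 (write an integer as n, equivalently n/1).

Prefix values for R R B B B R R B B B B R R R B via {L|R} + simplicity:
1 of 15 · R · max L −∞ · min R 0 ⇒ -1
2 of 15 · RR · max L −∞ · min R -1 ⇒ -2
3 of 15 · RRB · max L -2 · min R -1 ⇒ -3/2
4 of 15 · RRBB · max L -3/2 · min R -1 ⇒ -5/4
5 of 15 · RRBBB · max L -5/4 · min R -1 ⇒ -9/8
6 of 15 · RRBBBR · max L -5/4 · min R -9/8 ⇒ -19/16
7 of 15 · RRBBBRR · max L -5/4 · min R -19/16 ⇒ -39/32
8 of 15 · RRBBBRRB · max L -39/32 · min R -19/16 ⇒ -77/64
9 of 15 · RRBBBRRBB · max L -77/64 · min R -19/16 ⇒ -153/128
10 of 15 · RRBBBRRBBB · max L -153/128 · min R -19/16 ⇒ -305/256
11 of 15 · RRBBBRRBBBB · max L -305/256 · min R -19/16 ⇒ -609/512
12 of 15 · RRBBBRRBBBBR · max L -305/256 · min R -609/512 ⇒ -1219/1024
13 of 15 · RRBBBRRBBBBRR · max L -305/256 · min R -1219/1024 ⇒ -2439/2048
14 of 15 · RRBBBRRBBBBRRR · max L -305/256 · min R -2439/2048 ⇒ -4879/4096
15 of 15 · RRBBBRRBBBBRRRB · max L -4879/4096 · min R -2439/2048 ⇒ -9757/8192

-9757/8192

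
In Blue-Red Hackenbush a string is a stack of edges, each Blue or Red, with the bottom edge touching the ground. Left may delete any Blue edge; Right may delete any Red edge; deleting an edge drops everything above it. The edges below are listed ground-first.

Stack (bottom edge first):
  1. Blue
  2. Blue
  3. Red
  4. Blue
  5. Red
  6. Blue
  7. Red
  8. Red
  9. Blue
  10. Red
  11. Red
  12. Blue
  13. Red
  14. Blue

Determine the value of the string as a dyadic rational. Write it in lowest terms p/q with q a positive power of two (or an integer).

Build G(s[:k]) for k = 1..14, string s = Blue Blue Red Blue Red Blue Red Red Blue Red Red Blue Red Blue.
B: Left { 0 }, Right { · } = simplest 1
BB: Left { 0 1 }, Right { · } = simplest 2
BBR: Left { 0 1 }, Right { 2 } = simplest 3/2
BBRB: Left { 0 1 3/2 }, Right { 2 } = simplest 7/4
BBRBR: Left { 0 1 3/2 }, Right { 7/4 2 } = simplest 13/8
BBRBRB: Left { 0 1 3/2 13/8 }, Right { 7/4 2 } = simplest 27/16
BBRBRBR: Left { 0 1 3/2 13/8 }, Right { 27/16 7/4 2 } = simplest 53/32
BBRBRBRR: Left { 0 1 3/2 13/8 }, Right { 53/32 27/16 7/4 2 } = simplest 105/64
BBRBRBRRB: Left { 0 1 3/2 13/8 105/64 }, Right { 53/32 27/16 7/4 2 } = simplest 211/128
BBRBRBRRBR: Left { 0 1 3/2 13/8 105/64 }, Right { 211/128 53/32 27/16 7/4 2 } = simplest 421/256
BBRBRBRRBRR: Left { 0 1 3/2 13/8 105/64 }, Right { 421/256 211/128 53/32 27/16 7/4 2 } = simplest 841/512
BBRBRBRRBRRB: Left { 0 1 3/2 13/8 105/64 841/512 }, Right { 421/256 211/128 53/32 27/16 7/4 2 } = simplest 1683/1024
BBRBRBRRBRRBR: Left { 0 1 3/2 13/8 105/64 841/512 }, Right { 1683/1024 421/256 211/128 53/32 27/16 7/4 2 } = simplest 3365/2048
BBRBRBRRBRRBRB: Left { 0 1 3/2 13/8 105/64 841/512 3365/2048 }, Right { 1683/1024 421/256 211/128 53/32 27/16 7/4 2 } = simplest 6731/4096

6731/4096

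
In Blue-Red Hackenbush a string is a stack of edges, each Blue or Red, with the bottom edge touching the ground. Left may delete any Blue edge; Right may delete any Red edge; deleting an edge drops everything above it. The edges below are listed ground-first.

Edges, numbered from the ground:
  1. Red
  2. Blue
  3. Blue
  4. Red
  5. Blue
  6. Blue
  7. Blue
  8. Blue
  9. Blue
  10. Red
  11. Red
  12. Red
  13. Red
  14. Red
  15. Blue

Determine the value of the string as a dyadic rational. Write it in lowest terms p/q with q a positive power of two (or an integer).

-4221/16384

R: Left { — }, Right { 0 } = simplest -1
RB: Left { -1 }, Right { 0 } = simplest -1/2
RBB: Left { -1,-1/2 }, Right { 0 } = simplest -1/4
RBBR: Left { -1,-1/2 }, Right { -1/4,0 } = simplest -3/8
RBBRB: Left { -1,-1/2,-3/8 }, Right { -1/4,0 } = simplest -5/16
RBBRBB: Left { -1,-1/2,-3/8,-5/16 }, Right { -1/4,0 } = simplest -9/32
RBBRBBB: Left { -1,-1/2,-3/8,-5/16,-9/32 }, Right { -1/4,0 } = simplest -17/64
RBBRBBBB: Left { -1,-1/2,-3/8,-5/16,-9/32,-17/64 }, Right { -1/4,0 } = simplest -33/128
RBBRBBBBB: Left { -1,-1/2,-3/8,-5/16,-9/32,-17/64,-33/128 }, Right { -1/4,0 } = simplest -65/256
RBBRBBBBBR: Left { -1,-1/2,-3/8,-5/16,-9/32,-17/64,-33/128 }, Right { -65/256,-1/4,0 } = simplest -131/512
RBBRBBBBBRR: Left { -1,-1/2,-3/8,-5/16,-9/32,-17/64,-33/128 }, Right { -131/512,-65/256,-1/4,0 } = simplest -263/1024
RBBRBBBBBRRR: Left { -1,-1/2,-3/8,-5/16,-9/32,-17/64,-33/128 }, Right { -263/1024,-131/512,-65/256,-1/4,0 } = simplest -527/2048
RBBRBBBBBRRRR: Left { -1,-1/2,-3/8,-5/16,-9/32,-17/64,-33/128 }, Right { -527/2048,-263/1024,-131/512,-65/256,-1/4,0 } = simplest -1055/4096
RBBRBBBBBRRRRR: Left { -1,-1/2,-3/8,-5/16,-9/32,-17/64,-33/128 }, Right { -1055/4096,-527/2048,-263/1024,-131/512,-65/256,-1/4,0 } = simplest -2111/8192
RBBRBBBBBRRRRRB: Left { -1,-1/2,-3/8,-5/16,-9/32,-17/64,-33/128,-2111/8192 }, Right { -1055/4096,-527/2048,-263/1024,-131/512,-65/256,-1/4,0 } = simplest -4221/16384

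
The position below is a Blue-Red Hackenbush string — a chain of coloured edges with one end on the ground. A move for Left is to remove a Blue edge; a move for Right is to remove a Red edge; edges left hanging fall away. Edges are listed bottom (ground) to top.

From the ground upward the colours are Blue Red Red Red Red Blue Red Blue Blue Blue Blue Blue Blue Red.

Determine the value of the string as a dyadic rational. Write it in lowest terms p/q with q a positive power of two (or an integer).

765/8192

Prefix values for Blue Red Red Red Red Blue Red Blue Blue Blue Blue Blue Blue Red via {L|R} + simplicity:
1 of 14 · B · max L 0 · min R +∞ gives 1
2 of 14 · BR · max L 0 · min R 1 gives 1/2
3 of 14 · BRR · max L 0 · min R 1/2 gives 1/4
4 of 14 · BRRR · max L 0 · min R 1/4 gives 1/8
5 of 14 · BRRRR · max L 0 · min R 1/8 gives 1/16
6 of 14 · BRRRRB · max L 1/16 · min R 1/8 gives 3/32
7 of 14 · BRRRRBR · max L 1/16 · min R 3/32 gives 5/64
8 of 14 · BRRRRBRB · max L 5/64 · min R 3/32 gives 11/128
9 of 14 · BRRRRBRBB · max L 11/128 · min R 3/32 gives 23/256
10 of 14 · BRRRRBRBBB · max L 23/256 · min R 3/32 gives 47/512
11 of 14 · BRRRRBRBBBB · max L 47/512 · min R 3/32 gives 95/1024
12 of 14 · BRRRRBRBBBBB · max L 95/1024 · min R 3/32 gives 191/2048
13 of 14 · BRRRRBRBBBBBB · max L 191/2048 · min R 3/32 gives 383/4096
14 of 14 · BRRRRBRBBBBBBR · max L 191/2048 · min R 383/4096 gives 765/8192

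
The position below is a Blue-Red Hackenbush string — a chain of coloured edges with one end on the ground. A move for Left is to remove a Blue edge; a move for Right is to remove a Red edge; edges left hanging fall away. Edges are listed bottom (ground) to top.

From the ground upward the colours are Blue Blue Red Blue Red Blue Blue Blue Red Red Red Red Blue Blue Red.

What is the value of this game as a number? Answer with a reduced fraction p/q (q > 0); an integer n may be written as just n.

14093/8192

Build v(s[:k]) for k = 1..15, string s = Blue Blue Red Blue Red Blue Blue Blue Red Red Red Red Blue Blue Red.
edge 1 of 15 (Blue): { 0 | (no moves) } gives 1
edge 2 of 15 (Blue): { 0; 1 | (no moves) } gives 2
edge 3 of 15 (Red): { 0; 1 | 2 } gives 3/2
edge 4 of 15 (Blue): { 0; 1; 3/2 | 2 } gives 7/4
edge 5 of 15 (Red): { 0; 1; 3/2 | 7/4; 2 } gives 13/8
edge 6 of 15 (Blue): { 0; 1; 3/2; 13/8 | 7/4; 2 } gives 27/16
edge 7 of 15 (Blue): { 0; 1; 3/2; 13/8; 27/16 | 7/4; 2 } gives 55/32
edge 8 of 15 (Blue): { 0; 1; 3/2; 13/8; 27/16; 55/32 | 7/4; 2 } gives 111/64
edge 9 of 15 (Red): { 0; 1; 3/2; 13/8; 27/16; 55/32 | 111/64; 7/4; 2 } gives 221/128
edge 10 of 15 (Red): { 0; 1; 3/2; 13/8; 27/16; 55/32 | 221/128; 111/64; 7/4; 2 } gives 441/256
edge 11 of 15 (Red): { 0; 1; 3/2; 13/8; 27/16; 55/32 | 441/256; 221/128; 111/64; 7/4; 2 } gives 881/512
edge 12 of 15 (Red): { 0; 1; 3/2; 13/8; 27/16; 55/32 | 881/512; 441/256; 221/128; 111/64; 7/4; 2 } gives 1761/1024
edge 13 of 15 (Blue): { 0; 1; 3/2; 13/8; 27/16; 55/32; 1761/1024 | 881/512; 441/256; 221/128; 111/64; 7/4; 2 } gives 3523/2048
edge 14 of 15 (Blue): { 0; 1; 3/2; 13/8; 27/16; 55/32; 1761/1024; 3523/2048 | 881/512; 441/256; 221/128; 111/64; 7/4; 2 } gives 7047/4096
edge 15 of 15 (Red): { 0; 1; 3/2; 13/8; 27/16; 55/32; 1761/1024; 3523/2048 | 7047/4096; 881/512; 441/256; 221/128; 111/64; 7/4; 2 } gives 14093/8192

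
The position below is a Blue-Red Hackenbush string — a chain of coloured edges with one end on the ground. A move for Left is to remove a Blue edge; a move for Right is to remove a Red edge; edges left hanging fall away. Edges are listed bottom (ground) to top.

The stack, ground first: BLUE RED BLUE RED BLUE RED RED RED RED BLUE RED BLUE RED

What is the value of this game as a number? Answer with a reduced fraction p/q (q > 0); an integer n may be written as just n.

2581/4096

Recurse on prefixes of the 13-edge string BLUE RED BLUE RED BLUE RED RED RED RED BLUE RED BLUE RED:
g(B) = { 0 | none } = 1
g(BR) = { 0 | 1 } = 1/2
g(BRB) = { 0,1/2 | 1 } = 3/4
g(BRBR) = { 0,1/2 | 3/4,1 } = 5/8
g(BRBRB) = { 0,1/2,5/8 | 3/4,1 } = 11/16
g(BRBRBR) = { 0,1/2,5/8 | 11/16,3/4,1 } = 21/32
g(BRBRBRR) = { 0,1/2,5/8 | 21/32,11/16,3/4,1 } = 41/64
g(BRBRBRRR) = { 0,1/2,5/8 | 41/64,21/32,11/16,3/4,1 } = 81/128
g(BRBRBRRRR) = { 0,1/2,5/8 | 81/128,41/64,21/32,11/16,3/4,1 } = 161/256
g(BRBRBRRRRB) = { 0,1/2,5/8,161/256 | 81/128,41/64,21/32,11/16,3/4,1 } = 323/512
g(BRBRBRRRRBR) = { 0,1/2,5/8,161/256 | 323/512,81/128,41/64,21/32,11/16,3/4,1 } = 645/1024
g(BRBRBRRRRBRB) = { 0,1/2,5/8,161/256,645/1024 | 323/512,81/128,41/64,21/32,11/16,3/4,1 } = 1291/2048
g(BRBRBRRRRBRBR) = { 0,1/2,5/8,161/256,645/1024 | 1291/2048,323/512,81/128,41/64,21/32,11/16,3/4,1 } = 2581/4096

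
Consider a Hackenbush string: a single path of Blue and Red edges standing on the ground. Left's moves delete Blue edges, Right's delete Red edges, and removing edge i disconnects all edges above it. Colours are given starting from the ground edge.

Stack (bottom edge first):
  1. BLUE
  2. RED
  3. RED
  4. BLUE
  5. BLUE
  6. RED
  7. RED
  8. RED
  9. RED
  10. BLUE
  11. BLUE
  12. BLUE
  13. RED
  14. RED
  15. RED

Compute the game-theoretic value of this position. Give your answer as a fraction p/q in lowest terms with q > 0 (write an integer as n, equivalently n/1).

6257/16384

Build G(s[:k]) for k = 1..15, string s = BLUE RED RED BLUE BLUE RED RED RED RED BLUE BLUE BLUE RED RED RED.
1 of 15 · B · max L 0 · min R +∞ => 1
2 of 15 · BR · max L 0 · min R 1 => 1/2
3 of 15 · BRR · max L 0 · min R 1/2 => 1/4
4 of 15 · BRRB · max L 1/4 · min R 1/2 => 3/8
5 of 15 · BRRBB · max L 3/8 · min R 1/2 => 7/16
6 of 15 · BRRBBR · max L 3/8 · min R 7/16 => 13/32
7 of 15 · BRRBBRR · max L 3/8 · min R 13/32 => 25/64
8 of 15 · BRRBBRRR · max L 3/8 · min R 25/64 => 49/128
9 of 15 · BRRBBRRRR · max L 3/8 · min R 49/128 => 97/256
10 of 15 · BRRBBRRRRB · max L 97/256 · min R 49/128 => 195/512
11 of 15 · BRRBBRRRRBB · max L 195/512 · min R 49/128 => 391/1024
12 of 15 · BRRBBRRRRBBB · max L 391/1024 · min R 49/128 => 783/2048
13 of 15 · BRRBBRRRRBBBR · max L 391/1024 · min R 783/2048 => 1565/4096
14 of 15 · BRRBBRRRRBBBRR · max L 391/1024 · min R 1565/4096 => 3129/8192
15 of 15 · BRRBBRRRRBBBRRR · max L 391/1024 · min R 3129/8192 => 6257/16384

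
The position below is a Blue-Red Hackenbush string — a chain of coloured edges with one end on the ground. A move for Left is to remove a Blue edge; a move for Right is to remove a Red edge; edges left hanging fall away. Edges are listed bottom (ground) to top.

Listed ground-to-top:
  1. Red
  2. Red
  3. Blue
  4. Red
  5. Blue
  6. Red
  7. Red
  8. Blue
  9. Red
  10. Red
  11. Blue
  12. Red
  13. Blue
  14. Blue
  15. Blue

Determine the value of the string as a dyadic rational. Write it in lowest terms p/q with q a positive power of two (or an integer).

edge 1 of 15 (Red): { · | 0 } — -1
edge 2 of 15 (Red): { · | -1, 0 } — -2
edge 3 of 15 (Blue): { -2 | -1, 0 } — -3/2
edge 4 of 15 (Red): { -2 | -3/2, -1, 0 } — -7/4
edge 5 of 15 (Blue): { -2, -7/4 | -3/2, -1, 0 } — -13/8
edge 6 of 15 (Red): { -2, -7/4 | -13/8, -3/2, -1, 0 } — -27/16
edge 7 of 15 (Red): { -2, -7/4 | -27/16, -13/8, -3/2, -1, 0 } — -55/32
edge 8 of 15 (Blue): { -2, -7/4, -55/32 | -27/16, -13/8, -3/2, -1, 0 } — -109/64
edge 9 of 15 (Red): { -2, -7/4, -55/32 | -109/64, -27/16, -13/8, -3/2, -1, 0 } — -219/128
edge 10 of 15 (Red): { -2, -7/4, -55/32 | -219/128, -109/64, -27/16, -13/8, -3/2, -1, 0 } — -439/256
edge 11 of 15 (Blue): { -2, -7/4, -55/32, -439/256 | -219/128, -109/64, -27/16, -13/8, -3/2, -1, 0 } — -877/512
edge 12 of 15 (Red): { -2, -7/4, -55/32, -439/256 | -877/512, -219/128, -109/64, -27/16, -13/8, -3/2, -1, 0 } — -1755/1024
edge 13 of 15 (Blue): { -2, -7/4, -55/32, -439/256, -1755/1024 | -877/512, -219/128, -109/64, -27/16, -13/8, -3/2, -1, 0 } — -3509/2048
edge 14 of 15 (Blue): { -2, -7/4, -55/32, -439/256, -1755/1024, -3509/2048 | -877/512, -219/128, -109/64, -27/16, -13/8, -3/2, -1, 0 } — -7017/4096
edge 15 of 15 (Blue): { -2, -7/4, -55/32, -439/256, -1755/1024, -3509/2048, -7017/4096 | -877/512, -219/128, -109/64, -27/16, -13/8, -3/2, -1, 0 } — -14033/8192

-14033/8192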